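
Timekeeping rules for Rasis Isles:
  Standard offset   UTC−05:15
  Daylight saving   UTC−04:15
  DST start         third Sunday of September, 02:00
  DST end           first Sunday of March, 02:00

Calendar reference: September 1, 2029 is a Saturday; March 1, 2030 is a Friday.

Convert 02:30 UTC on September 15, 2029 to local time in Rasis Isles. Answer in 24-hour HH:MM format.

21:15

1 September 2029 is a Saturday, so the first Sunday is September 2 and the third is September 16.
1 March 2030 is a Friday, so the first Sunday is March 3.
At the standard offset (UTC−05:15), 02:30 UTC − 5h15m = 21:15 Rasis Isles standard time (rolling into the previous day, 14 September 2029).
The standard-time date in Rasis Isles, September 14, 2029, is outside the daylight-saving period (16 September 2029 – 3 March 2030), so Rasis Isles is on standard time, UTC−05:15.
02:30 UTC − 5h15m = 21:15 local (rolling into the previous day, 14 September 2029).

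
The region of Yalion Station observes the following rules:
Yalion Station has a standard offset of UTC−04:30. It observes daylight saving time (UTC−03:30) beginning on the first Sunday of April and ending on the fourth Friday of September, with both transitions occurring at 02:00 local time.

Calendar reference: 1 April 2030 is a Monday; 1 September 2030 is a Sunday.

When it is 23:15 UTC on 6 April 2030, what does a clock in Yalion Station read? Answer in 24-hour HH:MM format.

18:45

1 April 2030 is a Monday, so the first Sunday is April 7.
1 September 2030 is a Sunday, so the first Friday is September 6 and the fourth is September 27.
At the standard offset (UTC−04:30), 23:15 UTC − 4h30m = 18:45 Yalion Station standard time.
Daylight saving runs 7 April – 27 September; the standard-time date in Yalion Station, 6 April 2030, is outside that window, so Yalion Station is on standard time at UTC−04:30.
23:15 UTC − 4h30m = 18:45 local.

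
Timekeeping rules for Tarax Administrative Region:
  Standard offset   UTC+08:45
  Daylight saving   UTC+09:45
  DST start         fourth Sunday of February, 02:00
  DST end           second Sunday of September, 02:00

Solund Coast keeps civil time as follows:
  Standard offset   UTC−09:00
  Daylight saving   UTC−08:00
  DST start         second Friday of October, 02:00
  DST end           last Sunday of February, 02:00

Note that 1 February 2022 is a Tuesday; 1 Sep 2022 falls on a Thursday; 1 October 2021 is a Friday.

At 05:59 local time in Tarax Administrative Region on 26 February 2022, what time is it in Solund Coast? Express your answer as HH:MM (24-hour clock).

1 February 2022 is a Tuesday, so the first Sunday is February 6 and the fourth is February 27.
1 September 2022 is a Thursday, so the first Sunday is September 4 and the second is September 11.
26 February 2022 is outside the daylight-saving period (27 February – 11 September), so Tarax Administrative Region is on standard time, UTC+08:45.
05:59 Tarax Administrative Region − 8h45m = 21:14 UTC (rolling into the previous day, 25 February 2022).
1 October 2021 is a Friday, so the first Friday is October 1 and the second is October 8.
1 February 2022 is a Tuesday, so Sundays fall on 6, 13, 20, 27; the last is February 27.
At the standard offset (UTC−09:00), 21:14 UTC − 9h = 12:14 Solund Coast standard time.
The standard-time date in Solund Coast, 25 February 2022, falls between 8 October 2021 and 27 February 2022, so daylight saving is in effect and Solund Coast is at UTC−08:00.
21:14 UTC − 8h = 13:14 Solund Coast.

13:14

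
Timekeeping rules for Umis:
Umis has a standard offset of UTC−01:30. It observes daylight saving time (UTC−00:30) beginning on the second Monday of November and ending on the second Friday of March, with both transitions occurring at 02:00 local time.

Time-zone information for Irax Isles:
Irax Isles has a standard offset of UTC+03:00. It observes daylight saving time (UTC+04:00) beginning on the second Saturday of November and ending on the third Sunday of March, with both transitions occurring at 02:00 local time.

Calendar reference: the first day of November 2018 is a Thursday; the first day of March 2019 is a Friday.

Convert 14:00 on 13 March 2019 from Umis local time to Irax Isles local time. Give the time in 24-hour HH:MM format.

1 November 2018 is a Thursday, so the first Monday is November 5 and the second is November 12.
1 March 2019 is a Friday, so the first Friday is March 1 and the second is March 8.
13 March 2019 is outside the daylight-saving period (12 November 2018 – 8 March 2019), so Umis is on standard time, UTC−01:30.
14:00 Umis + 1h30m = 15:30 UTC.
1 November 2018 is a Thursday, so the first Saturday is November 3 and the second is November 10.
1 March 2019 is a Friday, so the first Sunday is March 3 and the third is March 17.
At the standard offset (UTC+03:00), 15:30 UTC + 3h = 18:30 Irax Isles standard time.
The standard-time date in Irax Isles, 13 March 2019, lies within the daylight-saving period (10 November 2018 – 17 March 2019), so Irax Isles is on daylight time, UTC+04:00.
15:30 UTC + 4h = 19:30 Irax Isles.

19:30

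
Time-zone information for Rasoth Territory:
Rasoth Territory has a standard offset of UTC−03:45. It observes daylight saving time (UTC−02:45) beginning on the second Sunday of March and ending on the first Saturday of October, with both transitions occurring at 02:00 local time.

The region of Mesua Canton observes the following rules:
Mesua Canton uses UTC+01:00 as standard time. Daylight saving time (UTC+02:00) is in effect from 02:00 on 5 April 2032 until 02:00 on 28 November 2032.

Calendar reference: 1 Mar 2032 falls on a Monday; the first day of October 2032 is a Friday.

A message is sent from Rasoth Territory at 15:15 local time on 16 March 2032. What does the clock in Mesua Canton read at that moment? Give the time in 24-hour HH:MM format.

1 March 2032 is a Monday, so the first Sunday is March 7 and the second is March 14.
1 October 2032 is a Friday, so the first Saturday is October 2.
Daylight saving runs 14 March – 2 October; 16 March 2032 is inside that window, so Rasoth Territory is at UTC−02:45.
15:15 Rasoth Territory + 2h45m = 18:00 UTC.
At the standard offset (UTC+01:00), 18:00 UTC + 1h = 19:00 Mesua Canton standard time.
The standard-time date in Mesua Canton, 16 March 2032, is outside the daylight-saving period (5 April – 28 November), so Mesua Canton is on standard time, UTC+01:00.
18:00 UTC + 1h = 19:00 Mesua Canton.

19:00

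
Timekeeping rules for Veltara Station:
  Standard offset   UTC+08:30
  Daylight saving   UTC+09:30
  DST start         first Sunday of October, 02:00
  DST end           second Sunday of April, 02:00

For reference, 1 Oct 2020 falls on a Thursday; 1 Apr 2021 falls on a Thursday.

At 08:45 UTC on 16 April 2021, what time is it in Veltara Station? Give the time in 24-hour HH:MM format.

1 October 2020 is a Thursday, so the first Sunday is October 4.
1 April 2021 is a Thursday, so the first Sunday is April 4 and the second is April 11.
At the standard offset (UTC+08:30), 08:45 UTC + 8h30m = 17:15 Veltara Station standard time.
Daylight saving runs 4 October 2020 – 11 April 2021; the standard-time date in Veltara Station, 16 April 2021, is outside that window, so Veltara Station is on standard time at UTC+08:30.
08:45 UTC + 8h30m = 17:15 local.

17:15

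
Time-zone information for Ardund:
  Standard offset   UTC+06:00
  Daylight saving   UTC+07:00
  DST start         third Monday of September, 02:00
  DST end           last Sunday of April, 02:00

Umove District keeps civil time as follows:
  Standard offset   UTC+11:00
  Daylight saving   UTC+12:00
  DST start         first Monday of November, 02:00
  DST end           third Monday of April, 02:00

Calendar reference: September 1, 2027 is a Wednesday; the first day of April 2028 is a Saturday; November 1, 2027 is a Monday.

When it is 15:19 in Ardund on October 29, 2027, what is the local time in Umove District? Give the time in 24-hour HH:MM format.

1 September 2027 is a Wednesday, so the first Monday is September 6 and the third is September 20.
1 April 2028 is a Saturday, so Sundays fall on 2, 9, 16, 23, 30; the last is April 30.
October 29, 2027 lies within the daylight-saving period (20 September 2027 – 30 April 2028), so Ardund is on daylight time, UTC+07:00.
15:19 Ardund − 7h = 08:19 UTC.
1 November 2027 is a Monday, so the first Monday is November 1.
1 April 2028 is a Saturday, so the first Monday is April 3 and the third is April 17.
At the standard offset (UTC+11:00), 08:19 UTC + 11h = 19:19 Umove District standard time.
The standard-time date in Umove District, October 29, 2027, is outside the daylight-saving period (1 November 2027 – 17 April 2028), so Umove District is on standard time, UTC+11:00.
08:19 UTC + 11h = 19:19 Umove District.

19:19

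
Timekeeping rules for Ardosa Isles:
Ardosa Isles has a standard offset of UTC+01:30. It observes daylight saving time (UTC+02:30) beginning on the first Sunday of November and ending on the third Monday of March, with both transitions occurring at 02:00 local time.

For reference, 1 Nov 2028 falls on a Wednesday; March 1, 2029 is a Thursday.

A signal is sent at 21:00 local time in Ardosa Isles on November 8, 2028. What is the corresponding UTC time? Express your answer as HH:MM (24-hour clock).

18:30

1 November 2028 is a Wednesday, so the first Sunday is November 5.
1 March 2029 is a Thursday, so the first Monday is March 5 and the third is March 19.
Daylight saving runs 5 November 2028 – 19 March 2029; November 8, 2028 is inside that window, so Ardosa Isles is at UTC+02:30.
21:00 local − 2h30m = 18:30 UTC.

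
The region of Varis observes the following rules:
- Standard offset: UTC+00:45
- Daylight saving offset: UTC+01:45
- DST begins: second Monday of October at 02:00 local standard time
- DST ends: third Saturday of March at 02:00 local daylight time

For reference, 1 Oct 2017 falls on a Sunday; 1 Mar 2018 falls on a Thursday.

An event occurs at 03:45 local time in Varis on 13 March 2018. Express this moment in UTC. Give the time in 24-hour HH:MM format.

1 October 2017 is a Sunday, so the first Monday is October 2 and the second is October 9.
1 March 2018 is a Thursday, so the first Saturday is March 3 and the third is March 17.
13 March 2018 falls between 9 October 2017 and 17 March 2018, so daylight saving is in effect and Varis is at UTC+01:45.
03:45 local − 1h45m = 02:00 UTC.

02:00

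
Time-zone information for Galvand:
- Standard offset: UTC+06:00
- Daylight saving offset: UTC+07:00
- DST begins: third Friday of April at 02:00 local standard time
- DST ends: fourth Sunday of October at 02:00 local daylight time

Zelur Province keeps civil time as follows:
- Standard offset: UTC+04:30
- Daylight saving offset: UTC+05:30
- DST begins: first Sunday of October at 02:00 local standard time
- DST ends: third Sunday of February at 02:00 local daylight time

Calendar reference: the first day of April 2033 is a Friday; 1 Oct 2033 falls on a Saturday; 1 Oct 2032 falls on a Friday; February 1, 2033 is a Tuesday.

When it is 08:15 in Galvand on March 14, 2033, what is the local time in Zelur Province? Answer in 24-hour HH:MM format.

06:45

1 April 2033 is a Friday, so the first Friday is April 1 and the third is April 15.
1 October 2033 is a Saturday, so the first Sunday is October 2 and the fourth is October 23.
Daylight saving runs 15 April – 23 October; March 14, 2033 is outside that window, so Galvand is on standard time at UTC+06:00.
08:15 Galvand − 6h = 02:15 UTC.
1 October 2032 is a Friday, so the first Sunday is October 3.
1 February 2033 is a Tuesday, so the first Sunday is February 6 and the third is February 20.
At the standard offset (UTC+04:30), 02:15 UTC + 4h30m = 06:45 Zelur Province standard time.
The standard-time date in Zelur Province, March 14, 2033, is outside the daylight-saving period (3 October 2032 – 20 February 2033), so Zelur Province is on standard time, UTC+04:30.
02:15 UTC + 4h30m = 06:45 Zelur Province.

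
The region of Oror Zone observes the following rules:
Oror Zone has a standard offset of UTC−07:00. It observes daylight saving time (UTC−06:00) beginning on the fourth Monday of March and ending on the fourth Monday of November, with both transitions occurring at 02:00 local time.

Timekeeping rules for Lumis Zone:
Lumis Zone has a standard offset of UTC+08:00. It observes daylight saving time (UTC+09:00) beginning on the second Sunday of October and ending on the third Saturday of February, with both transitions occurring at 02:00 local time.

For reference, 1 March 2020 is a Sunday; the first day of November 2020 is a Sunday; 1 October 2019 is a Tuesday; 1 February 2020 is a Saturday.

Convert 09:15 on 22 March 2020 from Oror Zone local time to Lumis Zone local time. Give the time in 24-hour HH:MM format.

1 March 2020 is a Sunday, so the first Monday is March 2 and the fourth is March 23.
1 November 2020 is a Sunday, so the first Monday is November 2 and the fourth is November 23.
Daylight saving runs 23 March – 23 November; 22 March 2020 is outside that window, so Oror Zone is on standard time at UTC−07:00.
09:15 Oror Zone + 7h = 16:15 UTC.
1 October 2019 is a Tuesday, so the first Sunday is October 6 and the second is October 13.
1 February 2020 is a Saturday, so the first Saturday is February 1 and the third is February 15.
At the standard offset (UTC+08:00), 16:15 UTC + 8h = 00:15 Lumis Zone standard time (rolling into the next day, 23 March 2020).
The standard-time date in Lumis Zone, 23 March 2020, does not fall between 13 October 2019 and 15 February 2020, so daylight saving is not in effect and Lumis Zone is at UTC+08:00.
16:15 UTC + 8h = 00:15 Lumis Zone (rolling into the next day, 23 March 2020).

00:15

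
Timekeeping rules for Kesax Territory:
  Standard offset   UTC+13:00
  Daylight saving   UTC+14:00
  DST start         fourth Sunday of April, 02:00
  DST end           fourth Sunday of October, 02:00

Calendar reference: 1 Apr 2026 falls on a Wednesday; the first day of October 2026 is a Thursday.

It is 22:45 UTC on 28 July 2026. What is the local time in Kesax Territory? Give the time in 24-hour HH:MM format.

12:45

1 April 2026 is a Wednesday, so the first Sunday is April 5 and the fourth is April 26.
1 October 2026 is a Thursday, so the first Sunday is October 4 and the fourth is October 25.
At the standard offset (UTC+13:00), 22:45 UTC + 13h = 11:45 Kesax Territory standard time (rolling into the next day, 29 July 2026).
Daylight saving runs 26 April – 25 October; the standard-time date in Kesax Territory, 29 July 2026, is inside that window, so Kesax Territory is at UTC+14:00.
22:45 UTC + 14h = 12:45 local (rolling into the next day, 29 July 2026).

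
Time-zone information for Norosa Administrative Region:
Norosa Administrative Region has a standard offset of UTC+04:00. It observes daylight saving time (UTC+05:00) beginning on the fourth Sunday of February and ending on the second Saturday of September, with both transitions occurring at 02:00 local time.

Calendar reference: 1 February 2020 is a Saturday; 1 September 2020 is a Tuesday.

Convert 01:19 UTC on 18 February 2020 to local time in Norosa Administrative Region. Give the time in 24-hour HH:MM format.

05:19

1 February 2020 is a Saturday, so the first Sunday is February 2 and the fourth is February 23.
1 September 2020 is a Tuesday, so the first Saturday is September 5 and the second is September 12.
At the standard offset (UTC+04:00), 01:19 UTC + 4h = 05:19 Norosa Administrative Region standard time.
The standard-time date in Norosa Administrative Region, 18 February 2020, is outside the daylight-saving period (23 February – 12 September), so Norosa Administrative Region is on standard time, UTC+04:00.
01:19 UTC + 4h = 05:19 local.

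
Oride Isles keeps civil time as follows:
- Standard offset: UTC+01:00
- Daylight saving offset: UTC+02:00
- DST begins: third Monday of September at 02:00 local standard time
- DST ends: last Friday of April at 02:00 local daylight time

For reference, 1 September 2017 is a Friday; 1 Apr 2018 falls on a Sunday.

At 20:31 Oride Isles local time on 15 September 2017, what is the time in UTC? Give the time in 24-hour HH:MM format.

1 September 2017 is a Friday, so the first Monday is September 4 and the third is September 18.
1 April 2018 is a Sunday, so Fridays fall on 6, 13, 20, 27; the last is April 27.
15 September 2017 is outside the daylight-saving period (18 September 2017 – 27 April 2018), so Oride Isles is on standard time, UTC+01:00.
20:31 local − 1h = 19:31 UTC.

19:31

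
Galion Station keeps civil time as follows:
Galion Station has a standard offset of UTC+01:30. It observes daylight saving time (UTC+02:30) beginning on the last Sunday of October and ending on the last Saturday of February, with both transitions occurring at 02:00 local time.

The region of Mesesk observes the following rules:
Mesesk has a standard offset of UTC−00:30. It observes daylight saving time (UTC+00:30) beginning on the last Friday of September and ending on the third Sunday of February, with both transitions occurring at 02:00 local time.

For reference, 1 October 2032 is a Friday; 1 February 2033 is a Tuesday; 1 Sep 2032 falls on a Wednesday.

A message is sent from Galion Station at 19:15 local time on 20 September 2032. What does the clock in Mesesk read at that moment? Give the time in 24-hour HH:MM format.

1 October 2032 is a Friday, so Sundays fall on 3, 10, 17, 24, 31; the last is October 31.
1 February 2033 is a Tuesday, so Saturdays fall on 5, 12, 19, 26; the last is February 26.
20 September 2032 does not fall between 31 October 2032 and 26 February 2033, so daylight saving is not in effect and Galion Station is at UTC+01:30.
19:15 Galion Station − 1h30m = 17:45 UTC.
1 September 2032 is a Wednesday, so Fridays fall on 3, 10, 17, 24; the last is September 24.
1 February 2033 is a Tuesday, so the first Sunday is February 6 and the third is February 20.
At the standard offset (UTC−00:30), 17:45 UTC − 0h30m = 17:15 Mesesk standard time.
Daylight saving runs 24 September 2032 – 20 February 2033; the standard-time date in Mesesk, 20 September 2032, is outside that window, so Mesesk is on standard time at UTC−00:30.
17:45 UTC − 0h30m = 17:15 Mesesk.

17:15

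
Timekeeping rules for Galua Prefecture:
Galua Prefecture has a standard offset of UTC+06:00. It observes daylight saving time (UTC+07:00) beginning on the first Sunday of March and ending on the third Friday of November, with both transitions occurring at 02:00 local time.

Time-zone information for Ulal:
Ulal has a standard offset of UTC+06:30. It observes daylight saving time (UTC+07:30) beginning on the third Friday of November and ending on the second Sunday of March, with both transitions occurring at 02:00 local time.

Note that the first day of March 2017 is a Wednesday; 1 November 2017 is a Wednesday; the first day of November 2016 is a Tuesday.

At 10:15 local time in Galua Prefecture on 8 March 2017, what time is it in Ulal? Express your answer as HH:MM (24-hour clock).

1 March 2017 is a Wednesday, so the first Sunday is March 5.
1 November 2017 is a Wednesday, so the first Friday is November 3 and the third is November 17.
Daylight saving runs 5 March – 17 November; 8 March 2017 is inside that window, so Galua Prefecture is at UTC+07:00.
10:15 Galua Prefecture − 7h = 03:15 UTC.
1 November 2016 is a Tuesday, so the first Friday is November 4 and the third is November 18.
1 March 2017 is a Wednesday, so the first Sunday is March 5 and the second is March 12.
At the standard offset (UTC+06:30), 03:15 UTC + 6h30m = 09:45 Ulal standard time.
The standard-time date in Ulal, 8 March 2017, lies within the daylight-saving period (18 November 2016 – 12 March 2017), so Ulal is on daylight time, UTC+07:30.
03:15 UTC + 7h30m = 10:45 Ulal.

10:45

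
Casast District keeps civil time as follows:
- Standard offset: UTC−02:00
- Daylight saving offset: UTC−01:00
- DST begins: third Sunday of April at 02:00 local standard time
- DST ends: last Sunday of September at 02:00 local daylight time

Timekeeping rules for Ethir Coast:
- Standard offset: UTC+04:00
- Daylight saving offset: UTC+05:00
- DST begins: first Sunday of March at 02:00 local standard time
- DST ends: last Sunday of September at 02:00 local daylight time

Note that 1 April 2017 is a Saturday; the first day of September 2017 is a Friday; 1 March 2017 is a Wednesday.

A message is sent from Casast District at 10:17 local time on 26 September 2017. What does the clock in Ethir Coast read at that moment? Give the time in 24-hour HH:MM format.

1 April 2017 is a Saturday, so the first Sunday is April 2 and the third is April 16.
1 September 2017 is a Friday, so Sundays fall on 3, 10, 17, 24; the last is September 24.
26 September 2017 is outside the daylight-saving period (16 April – 24 September), so Casast District is on standard time, UTC−02:00.
10:17 Casast District + 2h = 12:17 UTC.
1 March 2017 is a Wednesday, so the first Sunday is March 5.
1 September 2017 is a Friday, so Sundays fall on 3, 10, 17, 24; the last is September 24.
At the standard offset (UTC+04:00), 12:17 UTC + 4h = 16:17 Ethir Coast standard time.
The standard-time date in Ethir Coast, 26 September 2017, does not fall between 5 March and 24 September, so daylight saving is not in effect and Ethir Coast is at UTC+04:00.
12:17 UTC + 4h = 16:17 Ethir Coast.

16:17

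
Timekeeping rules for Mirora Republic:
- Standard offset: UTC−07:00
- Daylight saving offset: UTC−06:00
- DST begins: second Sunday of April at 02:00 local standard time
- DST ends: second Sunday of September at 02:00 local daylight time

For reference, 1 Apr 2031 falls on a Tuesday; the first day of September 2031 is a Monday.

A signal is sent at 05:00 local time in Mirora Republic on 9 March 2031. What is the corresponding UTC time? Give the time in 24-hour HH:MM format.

1 April 2031 is a Tuesday, so the first Sunday is April 6 and the second is April 13.
1 September 2031 is a Monday, so the first Sunday is September 7 and the second is September 14.
Daylight saving runs 13 April – 14 September; 9 March 2031 is outside that window, so Mirora Republic is on standard time at UTC−07:00.
05:00 local + 7h = 12:00 UTC.

12:00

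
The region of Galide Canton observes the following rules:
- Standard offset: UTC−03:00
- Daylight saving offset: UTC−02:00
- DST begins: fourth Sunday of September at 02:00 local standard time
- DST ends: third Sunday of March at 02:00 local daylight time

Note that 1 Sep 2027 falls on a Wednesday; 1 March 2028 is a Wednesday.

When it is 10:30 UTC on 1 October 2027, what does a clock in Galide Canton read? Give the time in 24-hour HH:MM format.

1 September 2027 is a Wednesday, so the first Sunday is September 5 and the fourth is September 26.
1 March 2028 is a Wednesday, so the first Sunday is March 5 and the third is March 19.
At the standard offset (UTC−03:00), 10:30 UTC − 3h = 07:30 Galide Canton standard time.
The standard-time date in Galide Canton, 1 October 2027, lies within the daylight-saving period (26 September 2027 – 19 March 2028), so Galide Canton is on daylight time, UTC−02:00.
10:30 UTC − 2h = 08:30 local.

08:30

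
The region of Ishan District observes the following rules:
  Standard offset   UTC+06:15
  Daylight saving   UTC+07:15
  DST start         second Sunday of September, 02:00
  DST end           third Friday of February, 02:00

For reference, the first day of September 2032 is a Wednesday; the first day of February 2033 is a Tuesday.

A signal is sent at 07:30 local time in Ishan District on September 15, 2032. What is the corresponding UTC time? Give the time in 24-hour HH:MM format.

1 September 2032 is a Wednesday, so the first Sunday is September 5 and the second is September 12.
1 February 2033 is a Tuesday, so the first Friday is February 4 and the third is February 18.
September 15, 2032 lies within the daylight-saving period (12 September 2032 – 18 February 2033), so Ishan District is on daylight time, UTC+07:15.
07:30 local − 7h15m = 00:15 UTC.

00:15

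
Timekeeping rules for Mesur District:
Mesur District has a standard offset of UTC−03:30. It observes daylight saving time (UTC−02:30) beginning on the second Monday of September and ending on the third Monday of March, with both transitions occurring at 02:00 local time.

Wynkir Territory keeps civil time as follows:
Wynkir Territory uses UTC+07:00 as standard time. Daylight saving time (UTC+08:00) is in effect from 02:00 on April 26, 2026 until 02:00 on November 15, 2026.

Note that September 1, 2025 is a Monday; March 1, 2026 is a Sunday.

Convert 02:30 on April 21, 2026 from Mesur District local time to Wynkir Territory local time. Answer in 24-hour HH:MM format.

13:00

1 September 2025 is a Monday, so the first Monday is September 1 and the second is September 8.
1 March 2026 is a Sunday, so the first Monday is March 2 and the third is March 16.
Daylight saving runs 8 September 2025 – 16 March 2026; April 21, 2026 is outside that window, so Mesur District is on standard time at UTC−03:30.
02:30 Mesur District + 3h30m = 06:00 UTC.
At the standard offset (UTC+07:00), 06:00 UTC + 7h = 13:00 Wynkir Territory standard time.
The standard-time date in Wynkir Territory, April 21, 2026, does not fall between 26 April and 15 November, so daylight saving is not in effect and Wynkir Territory is at UTC+07:00.
06:00 UTC + 7h = 13:00 Wynkir Territory.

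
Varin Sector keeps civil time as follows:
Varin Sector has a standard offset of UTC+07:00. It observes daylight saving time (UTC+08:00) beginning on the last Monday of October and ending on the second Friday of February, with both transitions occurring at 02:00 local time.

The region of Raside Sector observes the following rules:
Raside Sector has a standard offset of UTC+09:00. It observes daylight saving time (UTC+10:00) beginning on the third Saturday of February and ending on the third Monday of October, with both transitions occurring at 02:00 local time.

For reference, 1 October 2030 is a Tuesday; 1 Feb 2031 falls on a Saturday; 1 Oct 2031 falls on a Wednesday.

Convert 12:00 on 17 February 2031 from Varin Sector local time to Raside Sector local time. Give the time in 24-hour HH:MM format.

15:00

1 October 2030 is a Tuesday, so Mondays fall on 7, 14, 21, 28; the last is October 28.
1 February 2031 is a Saturday, so the first Friday is February 7 and the second is February 14.
17 February 2031 is outside the daylight-saving period (28 October 2030 – 14 February 2031), so Varin Sector is on standard time, UTC+07:00.
12:00 Varin Sector − 7h = 05:00 UTC.
1 February 2031 is a Saturday, so the first Saturday is February 1 and the third is February 15.
1 October 2031 is a Wednesday, so the first Monday is October 6 and the third is October 20.
At the standard offset (UTC+09:00), 05:00 UTC + 9h = 14:00 Raside Sector standard time.
The standard-time date in Raside Sector, 17 February 2031, lies within the daylight-saving period (15 February – 20 October), so Raside Sector is on daylight time, UTC+10:00.
05:00 UTC + 10h = 15:00 Raside Sector.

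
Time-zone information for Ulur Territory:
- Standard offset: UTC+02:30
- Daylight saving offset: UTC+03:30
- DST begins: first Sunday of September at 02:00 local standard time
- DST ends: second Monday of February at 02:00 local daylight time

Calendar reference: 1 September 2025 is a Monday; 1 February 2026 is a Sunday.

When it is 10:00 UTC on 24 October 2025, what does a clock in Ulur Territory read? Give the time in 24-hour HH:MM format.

1 September 2025 is a Monday, so the first Sunday is September 7.
1 February 2026 is a Sunday, so the first Monday is February 2 and the second is February 9.
At the standard offset (UTC+02:30), 10:00 UTC + 2h30m = 12:30 Ulur Territory standard time.
The standard-time date in Ulur Territory, 24 October 2025, falls between 7 September 2025 and 9 February 2026, so daylight saving is in effect and Ulur Territory is at UTC+03:30.
10:00 UTC + 3h30m = 13:30 local.

13:30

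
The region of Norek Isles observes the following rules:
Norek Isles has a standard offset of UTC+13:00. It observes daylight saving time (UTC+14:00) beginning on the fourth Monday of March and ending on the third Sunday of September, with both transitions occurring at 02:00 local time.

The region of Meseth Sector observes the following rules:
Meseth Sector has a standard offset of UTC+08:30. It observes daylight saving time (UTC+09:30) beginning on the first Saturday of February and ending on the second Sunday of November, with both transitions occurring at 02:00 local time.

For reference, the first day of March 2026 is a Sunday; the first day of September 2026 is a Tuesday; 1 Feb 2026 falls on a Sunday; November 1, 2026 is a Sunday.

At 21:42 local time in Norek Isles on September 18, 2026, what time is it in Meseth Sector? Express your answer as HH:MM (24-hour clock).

17:12

1 March 2026 is a Sunday, so the first Monday is March 2 and the fourth is March 23.
1 September 2026 is a Tuesday, so the first Sunday is September 6 and the third is September 20.
September 18, 2026 lies within the daylight-saving period (23 March – 20 September), so Norek Isles is on daylight time, UTC+14:00.
21:42 Norek Isles − 14h = 07:42 UTC.
1 February 2026 is a Sunday, so the first Saturday is February 7.
1 November 2026 is a Sunday, so the first Sunday is November 1 and the second is November 8.
At the standard offset (UTC+08:30), 07:42 UTC + 8h30m = 16:12 Meseth Sector standard time.
The standard-time date in Meseth Sector, September 18, 2026, lies within the daylight-saving period (7 February – 8 November), so Meseth Sector is on daylight time, UTC+09:30.
07:42 UTC + 9h30m = 17:12 Meseth Sector.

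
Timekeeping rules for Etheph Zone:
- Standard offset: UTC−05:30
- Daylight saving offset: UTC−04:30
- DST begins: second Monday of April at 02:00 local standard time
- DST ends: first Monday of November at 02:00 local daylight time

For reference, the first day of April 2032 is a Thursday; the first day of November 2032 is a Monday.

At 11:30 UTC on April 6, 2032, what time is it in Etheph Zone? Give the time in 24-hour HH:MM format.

06:00

1 April 2032 is a Thursday, so the first Monday is April 5 and the second is April 12.
1 November 2032 is a Monday, so the first Monday is November 1.
At the standard offset (UTC−05:30), 11:30 UTC − 5h30m = 06:00 Etheph Zone standard time.
Daylight saving runs 12 April – 1 November; the standard-time date in Etheph Zone, April 6, 2032, is outside that window, so Etheph Zone is on standard time at UTC−05:30.
11:30 UTC − 5h30m = 06:00 local.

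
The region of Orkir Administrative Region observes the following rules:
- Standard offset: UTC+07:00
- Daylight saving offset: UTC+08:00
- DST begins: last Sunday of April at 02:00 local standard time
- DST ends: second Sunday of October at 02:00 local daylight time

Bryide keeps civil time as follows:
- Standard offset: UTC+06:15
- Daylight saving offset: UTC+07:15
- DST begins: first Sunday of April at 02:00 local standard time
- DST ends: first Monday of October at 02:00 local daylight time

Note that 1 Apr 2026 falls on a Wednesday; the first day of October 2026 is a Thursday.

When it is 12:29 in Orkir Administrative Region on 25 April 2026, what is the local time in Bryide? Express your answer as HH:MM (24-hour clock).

1 April 2026 is a Wednesday, so Sundays fall on 5, 12, 19, 26; the last is April 26.
1 October 2026 is a Thursday, so the first Sunday is October 4 and the second is October 11.
Daylight saving runs 26 April – 11 October; 25 April 2026 is outside that window, so Orkir Administrative Region is on standard time at UTC+07:00.
12:29 Orkir Administrative Region − 7h = 05:29 UTC.
1 April 2026 is a Wednesday, so the first Sunday is April 5.
1 October 2026 is a Thursday, so the first Monday is October 5.
At the standard offset (UTC+06:15), 05:29 UTC + 6h15m = 11:44 Bryide standard time.
The standard-time date in Bryide, 25 April 2026, falls between 5 April and 5 October, so daylight saving is in effect and Bryide is at UTC+07:15.
05:29 UTC + 7h15m = 12:44 Bryide.

12:44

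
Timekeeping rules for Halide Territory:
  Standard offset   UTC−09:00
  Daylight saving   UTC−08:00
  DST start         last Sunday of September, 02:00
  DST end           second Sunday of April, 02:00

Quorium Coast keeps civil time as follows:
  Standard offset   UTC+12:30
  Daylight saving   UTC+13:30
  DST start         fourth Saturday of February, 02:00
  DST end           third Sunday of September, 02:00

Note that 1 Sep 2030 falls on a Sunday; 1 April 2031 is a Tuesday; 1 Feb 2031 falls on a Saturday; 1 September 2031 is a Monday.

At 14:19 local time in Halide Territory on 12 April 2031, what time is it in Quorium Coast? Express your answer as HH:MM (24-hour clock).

11:49

1 September 2030 is a Sunday, so Sundays fall on 1, 8, 15, 22, 29; the last is September 29.
1 April 2031 is a Tuesday, so the first Sunday is April 6 and the second is April 13.
12 April 2031 lies within the daylight-saving period (29 September 2030 – 13 April 2031), so Halide Territory is on daylight time, UTC−08:00.
14:19 Halide Territory + 8h = 22:19 UTC.
1 February 2031 is a Saturday, so the first Saturday is February 1 and the fourth is February 22.
1 September 2031 is a Monday, so the first Sunday is September 7 and the third is September 21.
At the standard offset (UTC+12:30), 22:19 UTC + 12h30m = 10:49 Quorium Coast standard time (rolling into the next day, 13 April 2031).
Daylight saving runs 22 February – 21 September; the standard-time date in Quorium Coast, 13 April 2031, is inside that window, so Quorium Coast is at UTC+13:30.
22:19 UTC + 13h30m = 11:49 Quorium Coast (rolling into the next day, 13 April 2031).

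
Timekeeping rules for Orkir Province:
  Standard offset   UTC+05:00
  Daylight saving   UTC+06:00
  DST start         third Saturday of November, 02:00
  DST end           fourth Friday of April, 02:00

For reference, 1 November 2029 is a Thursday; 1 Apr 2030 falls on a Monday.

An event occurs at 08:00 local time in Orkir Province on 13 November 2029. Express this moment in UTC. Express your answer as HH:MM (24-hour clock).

03:00

1 November 2029 is a Thursday, so the first Saturday is November 3 and the third is November 17.
1 April 2030 is a Monday, so the first Friday is April 5 and the fourth is April 26.
13 November 2029 is outside the daylight-saving period (17 November 2029 – 26 April 2030), so Orkir Province is on standard time, UTC+05:00.
08:00 local − 5h = 03:00 UTC.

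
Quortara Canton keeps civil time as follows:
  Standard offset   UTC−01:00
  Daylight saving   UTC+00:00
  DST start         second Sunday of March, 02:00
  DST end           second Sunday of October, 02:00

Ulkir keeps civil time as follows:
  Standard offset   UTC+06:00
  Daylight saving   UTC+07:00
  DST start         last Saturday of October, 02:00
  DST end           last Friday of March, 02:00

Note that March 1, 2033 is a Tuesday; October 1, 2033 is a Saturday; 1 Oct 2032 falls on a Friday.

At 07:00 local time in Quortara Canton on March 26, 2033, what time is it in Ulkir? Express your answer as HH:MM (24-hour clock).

1 March 2033 is a Tuesday, so the first Sunday is March 6 and the second is March 13.
1 October 2033 is a Saturday, so the first Sunday is October 2 and the second is October 9.
March 26, 2033 lies within the daylight-saving period (13 March – 9 October), so Quortara Canton is on daylight time, UTC+00:00.
07:00 Quortara Canton − 0h = 07:00 UTC.
1 October 2032 is a Friday, so Saturdays fall on 2, 9, 16, 23, 30; the last is October 30.
1 March 2033 is a Tuesday, so Fridays fall on 4, 11, 18, 25; the last is March 25.
At the standard offset (UTC+06:00), 07:00 UTC + 6h = 13:00 Ulkir standard time.
Daylight saving runs 30 October 2032 – 25 March 2033; the standard-time date in Ulkir, March 26, 2033, is outside that window, so Ulkir is on standard time at UTC+06:00.
07:00 UTC + 6h = 13:00 Ulkir.

13:00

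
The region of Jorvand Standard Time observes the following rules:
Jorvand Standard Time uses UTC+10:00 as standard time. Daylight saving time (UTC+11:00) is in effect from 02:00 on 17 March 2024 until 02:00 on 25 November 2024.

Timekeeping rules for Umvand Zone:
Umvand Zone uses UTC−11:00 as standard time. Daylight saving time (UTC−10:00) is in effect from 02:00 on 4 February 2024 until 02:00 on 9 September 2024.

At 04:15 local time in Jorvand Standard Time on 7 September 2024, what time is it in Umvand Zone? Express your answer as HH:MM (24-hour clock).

7 September 2024 falls between 17 March and 25 November, so daylight saving is in effect and Jorvand Standard Time is at UTC+11:00.
04:15 Jorvand Standard Time − 11h = 17:15 UTC (rolling into the previous day, 6 September 2024).
At the standard offset (UTC−11:00), 17:15 UTC − 11h = 06:15 Umvand Zone standard time.
The standard-time date in Umvand Zone, 6 September 2024, lies within the daylight-saving period (4 February – 9 September), so Umvand Zone is on daylight time, UTC−10:00.
17:15 UTC − 10h = 07:15 Umvand Zone.

07:15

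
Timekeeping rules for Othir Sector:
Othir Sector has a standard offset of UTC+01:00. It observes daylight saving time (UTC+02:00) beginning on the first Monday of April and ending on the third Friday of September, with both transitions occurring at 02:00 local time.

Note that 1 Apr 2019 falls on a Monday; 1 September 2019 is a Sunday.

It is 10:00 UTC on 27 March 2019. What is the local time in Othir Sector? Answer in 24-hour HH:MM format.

11:00

1 April 2019 is a Monday, so the first Monday is April 1.
1 September 2019 is a Sunday, so the first Friday is September 6 and the third is September 20.
At the standard offset (UTC+01:00), 10:00 UTC + 1h = 11:00 Othir Sector standard time.
The standard-time date in Othir Sector, 27 March 2019, is outside the daylight-saving period (1 April – 20 September), so Othir Sector is on standard time, UTC+01:00.
10:00 UTC + 1h = 11:00 local.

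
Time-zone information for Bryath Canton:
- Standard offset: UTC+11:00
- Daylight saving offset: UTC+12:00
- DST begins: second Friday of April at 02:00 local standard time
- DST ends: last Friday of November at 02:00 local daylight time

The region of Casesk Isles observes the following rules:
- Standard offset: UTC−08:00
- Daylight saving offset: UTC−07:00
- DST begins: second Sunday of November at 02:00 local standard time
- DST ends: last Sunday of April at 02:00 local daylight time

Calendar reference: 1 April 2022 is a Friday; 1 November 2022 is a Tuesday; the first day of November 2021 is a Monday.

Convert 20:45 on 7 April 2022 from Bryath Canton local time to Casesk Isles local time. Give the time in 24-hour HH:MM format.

1 April 2022 is a Friday, so the first Friday is April 1 and the second is April 8.
1 November 2022 is a Tuesday, so Fridays fall on 4, 11, 18, 25; the last is November 25.
7 April 2022 is outside the daylight-saving period (8 April – 25 November), so Bryath Canton is on standard time, UTC+11:00.
20:45 Bryath Canton − 11h = 09:45 UTC.
1 November 2021 is a Monday, so the first Sunday is November 7 and the second is November 14.
1 April 2022 is a Friday, so Sundays fall on 3, 10, 17, 24; the last is April 24.
At the standard offset (UTC−08:00), 09:45 UTC − 8h = 01:45 Casesk Isles standard time.
Daylight saving runs 14 November 2021 – 24 April 2022; the standard-time date in Casesk Isles, 7 April 2022, is inside that window, so Casesk Isles is at UTC−07:00.
09:45 UTC − 7h = 02:45 Casesk Isles.

02:45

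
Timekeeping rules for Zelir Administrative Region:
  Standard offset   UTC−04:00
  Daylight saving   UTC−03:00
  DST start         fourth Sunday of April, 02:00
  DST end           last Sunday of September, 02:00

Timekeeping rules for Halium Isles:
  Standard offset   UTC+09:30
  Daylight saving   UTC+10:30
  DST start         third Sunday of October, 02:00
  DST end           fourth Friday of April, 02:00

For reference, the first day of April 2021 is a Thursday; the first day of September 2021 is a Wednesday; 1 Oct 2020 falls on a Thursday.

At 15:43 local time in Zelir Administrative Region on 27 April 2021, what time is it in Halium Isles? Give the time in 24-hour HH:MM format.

1 April 2021 is a Thursday, so the first Sunday is April 4 and the fourth is April 25.
1 September 2021 is a Wednesday, so Sundays fall on 5, 12, 19, 26; the last is September 26.
Daylight saving runs 25 April – 26 September; 27 April 2021 is inside that window, so Zelir Administrative Region is at UTC−03:00.
15:43 Zelir Administrative Region + 3h = 18:43 UTC.
1 October 2020 is a Thursday, so the first Sunday is October 4 and the third is October 18.
1 April 2021 is a Thursday, so the first Friday is April 2 and the fourth is April 23.
At the standard offset (UTC+09:30), 18:43 UTC + 9h30m = 04:13 Halium Isles standard time (rolling into the next day, 28 April 2021).
The standard-time date in Halium Isles, 28 April 2021, is outside the daylight-saving period (18 October 2020 – 23 April 2021), so Halium Isles is on standard time, UTC+09:30.
18:43 UTC + 9h30m = 04:13 Halium Isles (rolling into the next day, 28 April 2021).

04:13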